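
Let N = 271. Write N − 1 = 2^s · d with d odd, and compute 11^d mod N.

271 − 1 = 270 = 2^1 · 135, so d = 135.
11^1 ≡ 11 (mod 271)
11^2 ≡ 11^2 = 121 ≡ 121 (mod 271)
11^4 ≡ 121^2 = 14641 ≡ 7 (mod 271)
11^8 ≡ 7^2 = 49 ≡ 49 (mod 271)
11^16 ≡ 49^2 = 2401 ≡ 233 (mod 271)
11^32 ≡ 233^2 = 54289 ≡ 89 (mod 271)
11^64 ≡ 89^2 = 7921 ≡ 62 (mod 271)
11^128 ≡ 62^2 = 3844 ≡ 50 (mod 271)
135 = 128 + 4 + 2 + 1 in binary powers of 2.
So 11^135 ≡ 50 · 7 · 121 · 11 ≡ 1 (mod 271).
Since 11^d ≡ 1 (mod 271), base 11 does not prove 271 composite.

1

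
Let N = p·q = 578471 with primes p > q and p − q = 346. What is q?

607

Since p = q + 346, we have 578471 = q(q + 346), so q² + 346q − 578471 = 0.
Discriminant: 346² + 4·578471 = 119716 + 2313884 = 2433600; √2433600 = 1560.
q = (−346 + 1560)/2 = 607, and p = q + 346 = 953.
Check: 607 · 953 = 578471.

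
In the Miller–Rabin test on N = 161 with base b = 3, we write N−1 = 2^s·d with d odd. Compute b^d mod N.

82

161 − 1 = 160 = 2^5 · 5, so d = 5.
3^1 ≡ 3 (mod 161)
3^2 ≡ 3^2 = 9 ≡ 9 (mod 161)
3^4 ≡ 9^2 = 81 ≡ 81 (mod 161)
5 = 4 + 1 in binary powers of 2.
So 3^5 ≡ 81 · 3 ≡ 82 (mod 161).
Squaring chain: 82 → 123 → 156 → 25 → 142; never reaches −1, so base 3 is a Miller–Rabin witness that 161 is composite.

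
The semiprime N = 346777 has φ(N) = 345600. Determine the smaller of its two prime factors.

φ(n) = (p−1)(q−1) = n − (p+q) + 1, so p + q = 346777 − 345600 + 1 = 1178.
p and q are the roots of t² − 1178t + 346777 = 0.
Discriminant: 1178² − 4·346777 = 1387684 − 1387108 = 576; √576 = 24.
q = (1178 − 24)/2 = 577, p = (1178 + 24)/2 = 601.
Check: 577 · 601 = 346777.

577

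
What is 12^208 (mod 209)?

45

12^1 ≡ 12 (mod 209)
12^2 ≡ 12^2 = 144 ≡ 144 (mod 209)
12^4 ≡ 144^2 = 20736 ≡ 45 (mod 209)
12^8 ≡ 45^2 = 2025 ≡ 144 (mod 209)
12^16 ≡ 144^2 = 20736 ≡ 45 (mod 209)
12^32 ≡ 45^2 = 2025 ≡ 144 (mod 209)
12^64 ≡ 144^2 = 20736 ≡ 45 (mod 209)
12^128 ≡ 45^2 = 2025 ≡ 144 (mod 209)
208 = 128 + 64 + 16 in binary powers of 2.
So 12^208 ≡ 144 · 45 · 45 ≡ 45 (mod 209).
Since 45 ≠ 1, base 12 is a Fermat witness: 209 is composite.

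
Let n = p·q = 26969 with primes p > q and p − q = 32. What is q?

Since p = q + 32, we have 26969 = q(q + 32), so q² + 32q − 26969 = 0.
Discriminant: 32² + 4·26969 = 1024 + 107876 = 108900; √108900 = 330.
q = (−32 + 330)/2 = 149, and p = q + 32 = 181.
Check: 149 · 181 = 26969.

149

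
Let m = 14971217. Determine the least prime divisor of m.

14971217 is odd.
Digit sum 32, not divisible by 3.
Ends in 7: not divisible by 5.
7: 14971217 = 7·2138745 + 2
11: 14971217 = 11·1361019 + 8
13: 14971217 = 13·1151632 + 1
17: 14971217 = 17·880659 + 14
19: 14971217 = 19·787958 + 15
23: 14971217 = 23·650922 + 11
29: 14971217 = 29·516248 + 25
31: 14971217 = 31·482942 + 15
37: 14971217 = 37·404627 + 18
41: 14971217 = 41·365151 + 26
43: 14971217 = 43·348167 + 36
47: 14971217 = 47·318536 + 25
53: 14971217 = 53·282475 + 42
59: 14971217 = 59·253749 + 26
61: 14971217 = 61·245429 + 48
67: 14971217 = 67·223451

67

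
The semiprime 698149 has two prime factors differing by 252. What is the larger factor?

971

Since p = q + 252, we have 698149 = q(q + 252), so q² + 252q − 698149 = 0.
Discriminant: 252² + 4·698149 = 63504 + 2792596 = 2856100; √2856100 = 1690.
q = (−252 + 1690)/2 = 719, and p = q + 252 = 971.
Check: 719 · 971 = 698149.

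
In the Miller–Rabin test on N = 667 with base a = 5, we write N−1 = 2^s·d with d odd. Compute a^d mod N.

667 − 1 = 666 = 2^1 · 333, so d = 333.
5^1 ≡ 5 (mod 667)
5^2 ≡ 5^2 = 25 ≡ 25 (mod 667)
5^4 ≡ 25^2 = 625 ≡ 625 (mod 667)
5^8 ≡ 625^2 = 390625 ≡ 430 (mod 667)
5^16 ≡ 430^2 = 184900 ≡ 141 (mod 667)
5^32 ≡ 141^2 = 19881 ≡ 538 (mod 667)
5^64 ≡ 538^2 = 289444 ≡ 633 (mod 667)
5^128 ≡ 633^2 = 400689 ≡ 489 (mod 667)
5^256 ≡ 489^2 = 239121 ≡ 335 (mod 667)
333 = 256 + 64 + 8 + 4 + 1 in binary powers of 2.
So 5^333 ≡ 335 · 633 · 430 · 625 · 5 ≡ 332 (mod 667).
Squaring chain: 332; never reaches −1, so base 5 is a Miller–Rabin witness that 667 is composite.

332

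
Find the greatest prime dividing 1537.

1537 = 29 · 53
53 is prime.
So 1537 = 29 · 53; the largest prime factor is 53.

53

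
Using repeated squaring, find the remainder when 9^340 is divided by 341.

9^1 ≡ 9 (mod 341)
9^2 ≡ 9^2 = 81 ≡ 81 (mod 341)
9^4 ≡ 81^2 = 6561 ≡ 82 (mod 341)
9^8 ≡ 82^2 = 6724 ≡ 245 (mod 341)
9^16 ≡ 245^2 = 60025 ≡ 9 (mod 341)
9^32 ≡ 9^2 = 81 ≡ 81 (mod 341)
9^64 ≡ 81^2 = 6561 ≡ 82 (mod 341)
9^128 ≡ 82^2 = 6724 ≡ 245 (mod 341)
9^256 ≡ 245^2 = 60025 ≡ 9 (mod 341)
340 = 256 + 64 + 16 + 4 in binary powers of 2.
So 9^340 ≡ 9 · 82 · 9 · 82 ≡ 67 (mod 341).
Since 67 ≠ 1, base 9 is a Fermat witness: 341 is composite.

67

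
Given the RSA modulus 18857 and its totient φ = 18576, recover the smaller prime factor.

φ(n) = (p−1)(q−1) = n − (p+q) + 1, so p + q = 18857 − 18576 + 1 = 282.
p and q are the roots of t² − 282t + 18857 = 0.
Discriminant: 282² − 4·18857 = 79524 − 75428 = 4096; √4096 = 64.
q = (282 − 64)/2 = 109, p = (282 + 64)/2 = 173.
Check: 109 · 173 = 18857.

109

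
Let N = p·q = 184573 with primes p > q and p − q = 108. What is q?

Since p = q + 108, we have 184573 = q(q + 108), so q² + 108q − 184573 = 0.
Discriminant: 108² + 4·184573 = 11664 + 738292 = 749956; √749956 = 866.
q = (−108 + 866)/2 = 379, and p = q + 108 = 487.
Check: 379 · 487 = 184573.

379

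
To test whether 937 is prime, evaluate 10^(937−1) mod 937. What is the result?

10^1 ≡ 10 (mod 937)
10^2 ≡ 10^2 = 100 ≡ 100 (mod 937)
10^4 ≡ 100^2 = 10000 ≡ 630 (mod 937)
10^8 ≡ 630^2 = 396900 ≡ 549 (mod 937)
10^16 ≡ 549^2 = 301401 ≡ 624 (mod 937)
10^32 ≡ 624^2 = 389376 ≡ 521 (mod 937)
10^64 ≡ 521^2 = 271441 ≡ 648 (mod 937)
10^128 ≡ 648^2 = 419904 ≡ 128 (mod 937)
10^256 ≡ 128^2 = 16384 ≡ 455 (mod 937)
10^512 ≡ 455^2 = 207025 ≡ 885 (mod 937)
936 = 512 + 256 + 128 + 32 + 8 in binary powers of 2.
So 10^936 ≡ 885 · 455 · 128 · 521 · 549 ≡ 1 (mod 937).
Since the result is 1, base 10 gives no evidence that 937 is composite.

1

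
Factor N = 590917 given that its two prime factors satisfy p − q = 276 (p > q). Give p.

Since p = q + 276, we have 590917 = q(q + 276), so q² + 276q − 590917 = 0.
Discriminant: 276² + 4·590917 = 76176 + 2363668 = 2439844; √2439844 = 1562.
q = (−276 + 1562)/2 = 643, and p = q + 276 = 919.
Check: 643 · 919 = 590917.

919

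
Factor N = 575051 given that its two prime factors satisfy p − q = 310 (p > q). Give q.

Since p = q + 310, we have 575051 = q(q + 310), so q² + 310q − 575051 = 0.
Discriminant: 310² + 4·575051 = 96100 + 2300204 = 2396304; √2396304 = 1548.
q = (−310 + 1548)/2 = 619, and p = q + 310 = 929.
Check: 619 · 929 = 575051.

619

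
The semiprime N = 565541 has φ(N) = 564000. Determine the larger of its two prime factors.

φ(n) = (p−1)(q−1) = n − (p+q) + 1, so p + q = 565541 − 564000 + 1 = 1542.
p and q are the roots of t² − 1542t + 565541 = 0.
Discriminant: 1542² − 4·565541 = 2377764 − 2262164 = 115600; √115600 = 340.
q = (1542 − 340)/2 = 601, p = (1542 + 340)/2 = 941.
Check: 601 · 941 = 565541.

941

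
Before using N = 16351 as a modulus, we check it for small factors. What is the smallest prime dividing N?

83

16351 is odd.
Digit sum 16, not divisible by 3.
Ends in 1: not divisible by 5.
7: 16351 = 7·2335 + 6
11: 16351 = 11·1486 + 5
13: 16351 = 13·1257 + 10
17: 16351 = 17·961 + 14
19: 16351 = 19·860 + 11
23: 16351 = 23·710 + 21
29: 16351 = 29·563 + 24
31: 16351 = 31·527 + 14
37: 16351 = 37·441 + 34
41: 16351 = 41·398 + 33
43: 16351 = 43·380 + 11
47: 16351 = 47·347 + 42
53: 16351 = 53·308 + 27
59: 16351 = 59·277 + 8
61: 16351 = 61·268 + 3
67: 16351 = 67·244 + 3
71: 16351 = 71·230 + 21
73: 16351 = 73·223 + 72
79: 16351 = 79·206 + 77
83: 16351 = 83·197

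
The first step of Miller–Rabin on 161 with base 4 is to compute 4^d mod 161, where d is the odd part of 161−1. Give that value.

161 − 1 = 160 = 2^5 · 5, so d = 5.
4^1 ≡ 4 (mod 161)
4^2 ≡ 4^2 = 16 ≡ 16 (mod 161)
4^4 ≡ 16^2 = 256 ≡ 95 (mod 161)
5 = 4 + 1 in binary powers of 2.
So 4^5 ≡ 95 · 4 ≡ 58 (mod 161).
Squaring chain: 58 → 144 → 128 → 123 → 156; never reaches −1, so base 4 is a Miller–Rabin witness that 161 is composite.

58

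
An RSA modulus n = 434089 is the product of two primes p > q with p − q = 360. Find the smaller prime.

Since p = q + 360, we have 434089 = q(q + 360), so q² + 360q − 434089 = 0.
Discriminant: 360² + 4·434089 = 129600 + 1736356 = 1865956; √1865956 = 1366.
q = (−360 + 1366)/2 = 503, and p = q + 360 = 863.
Check: 503 · 863 = 434089.

503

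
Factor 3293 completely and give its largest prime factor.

3293 = 37 · 89
89 is prime.
So 3293 = 37 · 89; the largest prime factor is 89.

89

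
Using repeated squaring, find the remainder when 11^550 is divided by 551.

410

11^1 ≡ 11 (mod 551)
11^2 ≡ 11^2 = 121 ≡ 121 (mod 551)
11^4 ≡ 121^2 = 14641 ≡ 315 (mod 551)
11^8 ≡ 315^2 = 99225 ≡ 45 (mod 551)
11^16 ≡ 45^2 = 2025 ≡ 372 (mod 551)
11^32 ≡ 372^2 = 138384 ≡ 83 (mod 551)
11^64 ≡ 83^2 = 6889 ≡ 277 (mod 551)
11^128 ≡ 277^2 = 76729 ≡ 140 (mod 551)
11^256 ≡ 140^2 = 19600 ≡ 315 (mod 551)
11^512 ≡ 315^2 = 99225 ≡ 45 (mod 551)
550 = 512 + 32 + 4 + 2 in binary powers of 2.
So 11^550 ≡ 45 · 83 · 315 · 121 ≡ 410 (mod 551).
Since 410 ≠ 1, base 11 is a Fermat witness: 551 is composite.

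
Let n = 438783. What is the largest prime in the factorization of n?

67

438783 = 3 · 146261
146261 = 37 · 3953
3953 = 59 · 67
67 is prime.
So 438783 = 3 · 37 · 59 · 67; the largest prime factor is 67.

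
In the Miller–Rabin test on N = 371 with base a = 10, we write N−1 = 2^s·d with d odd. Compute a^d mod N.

371 − 1 = 370 = 2^1 · 185, so d = 185.
10^1 ≡ 10 (mod 371)
10^2 ≡ 10^2 = 100 ≡ 100 (mod 371)
10^4 ≡ 100^2 = 10000 ≡ 354 (mod 371)
10^8 ≡ 354^2 = 125316 ≡ 289 (mod 371)
10^16 ≡ 289^2 = 83521 ≡ 46 (mod 371)
10^32 ≡ 46^2 = 2116 ≡ 261 (mod 371)
10^64 ≡ 261^2 = 68121 ≡ 228 (mod 371)
10^128 ≡ 228^2 = 51984 ≡ 44 (mod 371)
185 = 128 + 32 + 16 + 8 + 1 in binary powers of 2.
So 10^185 ≡ 44 · 261 · 46 · 289 · 10 ≡ 152 (mod 371).
Squaring chain: 152; never reaches −1, so base 10 is a Miller–Rabin witness that 371 is composite.

152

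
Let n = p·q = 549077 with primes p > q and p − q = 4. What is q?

Since p = q + 4, we have 549077 = q(q + 4), so q² + 4q − 549077 = 0.
Discriminant: 4² + 4·549077 = 16 + 2196308 = 2196324; √2196324 = 1482.
q = (−4 + 1482)/2 = 739, and p = q + 4 = 743.
Check: 739 · 743 = 549077.

739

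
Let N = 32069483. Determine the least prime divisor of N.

32069483 is odd.
Digit sum 35, not divisible by 3.
Ends in 3: not divisible by 5.
7: 32069483 = 7·4581354 + 5
11: 32069483 = 11·2915407 + 6
13: 32069483 = 13·2466883 + 4
17: 32069483 = 17·1886440 + 3
19: 32069483 = 19·1687867 + 10
23: 32069483 = 23·1394325 + 8
29: 32069483 = 29·1105844 + 7
31: 32069483 = 31·1034499 + 14
37: 32069483 = 37·866742 + 29
41: 32069483 = 41·782182 + 21
43: 32069483 = 43·745801 + 40
47: 32069483 = 47·682329 + 20
53: 32069483 = 53·605084 + 31
59: 32069483 = 59·543550 + 33
61: 32069483 = 61·525729 + 14
67: 32069483 = 67·478649

67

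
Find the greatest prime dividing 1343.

1343 = 17 · 79
79 is prime.
So 1343 = 17 · 79; the largest prime factor is 79.

79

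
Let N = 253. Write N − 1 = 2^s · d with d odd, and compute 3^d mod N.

253 − 1 = 252 = 2^2 · 63, so d = 63.
3^1 ≡ 3 (mod 253)
3^2 ≡ 3^2 = 9 ≡ 9 (mod 253)
3^4 ≡ 9^2 = 81 ≡ 81 (mod 253)
3^8 ≡ 81^2 = 6561 ≡ 236 (mod 253)
3^16 ≡ 236^2 = 55696 ≡ 36 (mod 253)
3^32 ≡ 36^2 = 1296 ≡ 31 (mod 253)
63 = 32 + 16 + 8 + 4 + 2 + 1 in binary powers of 2.
So 3^63 ≡ 31 · 36 · 236 · 81 · 9 · 3 ≡ 236 (mod 253).
Squaring chain: 236 → 36; never reaches −1, so base 3 is a Miller–Rabin witness that 253 is composite.

236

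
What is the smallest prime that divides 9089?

9089 is odd.
Digit sum 26, not divisible by 3.
Ends in 9: not divisible by 5.
7: 9089 = 7·1298 + 3
11: 9089 = 11·826 + 3
13: 9089 = 13·699 + 2
17: 9089 = 17·534 + 11
19: 9089 = 19·478 + 7
23: 9089 = 23·395 + 4
29: 9089 = 29·313 + 12
31: 9089 = 31·293 + 6
37: 9089 = 37·245 + 24
41: 9089 = 41·221 + 28
43: 9089 = 43·211 + 16
47: 9089 = 47·193 + 18
53: 9089 = 53·171 + 26
59: 9089 = 59·154 + 3
61: 9089 = 61·149

61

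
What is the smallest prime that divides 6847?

6847 is odd.
Digit sum 25, not divisible by 3.
Ends in 7: not divisible by 5.
7: 6847 = 7·978 + 1
11: 6847 = 11·622 + 5
13: 6847 = 13·526 + 9
17: 6847 = 17·402 + 13
19: 6847 = 19·360 + 7
23: 6847 = 23·297 + 16
29: 6847 = 29·236 + 3
31: 6847 = 31·220 + 27
37: 6847 = 37·185 + 2
41: 6847 = 41·167

41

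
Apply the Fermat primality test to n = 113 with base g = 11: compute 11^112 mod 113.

1

11^1 ≡ 11 (mod 113)
11^2 ≡ 11^2 = 121 ≡ 8 (mod 113)
11^4 ≡ 8^2 = 64 ≡ 64 (mod 113)
11^8 ≡ 64^2 = 4096 ≡ 28 (mod 113)
11^16 ≡ 28^2 = 784 ≡ 106 (mod 113)
11^32 ≡ 106^2 = 11236 ≡ 49 (mod 113)
11^64 ≡ 49^2 = 2401 ≡ 28 (mod 113)
112 = 64 + 32 + 16 in binary powers of 2.
So 11^112 ≡ 28 · 49 · 106 ≡ 1 (mod 113).
Since the result is 1, base 11 gives no evidence that 113 is composite.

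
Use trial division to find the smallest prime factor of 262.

2

262 is even: 2 divides it.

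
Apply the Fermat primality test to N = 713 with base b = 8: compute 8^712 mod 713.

188

8^1 ≡ 8 (mod 713)
8^2 ≡ 8^2 = 64 ≡ 64 (mod 713)
8^4 ≡ 64^2 = 4096 ≡ 531 (mod 713)
8^8 ≡ 531^2 = 281961 ≡ 326 (mod 713)
8^16 ≡ 326^2 = 106276 ≡ 39 (mod 713)
8^32 ≡ 39^2 = 1521 ≡ 95 (mod 713)
8^64 ≡ 95^2 = 9025 ≡ 469 (mod 713)
8^128 ≡ 469^2 = 219961 ≡ 357 (mod 713)
8^256 ≡ 357^2 = 127449 ≡ 535 (mod 713)
8^512 ≡ 535^2 = 286225 ≡ 312 (mod 713)
712 = 512 + 128 + 64 + 8 in binary powers of 2.
So 8^712 ≡ 312 · 357 · 469 · 326 ≡ 188 (mod 713).
Since 188 ≠ 1, base 8 is a Fermat witness: 713 is composite.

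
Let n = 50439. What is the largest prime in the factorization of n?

43

50439 = 3 · 16813
16813 = 17 · 989
989 = 23 · 43
43 is prime.
So 50439 = 3 · 17 · 23 · 43; the largest prime factor is 43.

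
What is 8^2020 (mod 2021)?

8^1 ≡ 8 (mod 2021)
8^2 ≡ 8^2 = 64 ≡ 64 (mod 2021)
8^4 ≡ 64^2 = 4096 ≡ 54 (mod 2021)
8^8 ≡ 54^2 = 2916 ≡ 895 (mod 2021)
8^16 ≡ 895^2 = 801025 ≡ 709 (mod 2021)
8^32 ≡ 709^2 = 502681 ≡ 1473 (mod 2021)
8^64 ≡ 1473^2 = 2169729 ≡ 1196 (mod 2021)
8^128 ≡ 1196^2 = 1430416 ≡ 1569 (mod 2021)
8^256 ≡ 1569^2 = 2461761 ≡ 183 (mod 2021)
8^512 ≡ 183^2 = 33489 ≡ 1153 (mod 2021)
8^1024 ≡ 1153^2 = 1329409 ≡ 1612 (mod 2021)
2020 = 1024 + 512 + 256 + 128 + 64 + 32 + 4 in binary powers of 2.
So 8^2020 ≡ 1612 · 1153 · 183 · 1569 · 1196 · 1473 · 54 ≡ 1860 (mod 2021).
Since 1860 ≠ 1, base 8 is a Fermat witness: 2021 is composite.

1860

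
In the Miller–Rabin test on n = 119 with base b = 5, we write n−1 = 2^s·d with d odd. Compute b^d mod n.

119 − 1 = 118 = 2^1 · 59, so d = 59.
5^1 ≡ 5 (mod 119)
5^2 ≡ 5^2 = 25 ≡ 25 (mod 119)
5^4 ≡ 25^2 = 625 ≡ 30 (mod 119)
5^8 ≡ 30^2 = 900 ≡ 67 (mod 119)
5^16 ≡ 67^2 = 4489 ≡ 86 (mod 119)
5^32 ≡ 86^2 = 7396 ≡ 18 (mod 119)
59 = 32 + 16 + 8 + 2 + 1 in binary powers of 2.
So 5^59 ≡ 18 · 86 · 67 · 25 · 5 ≡ 45 (mod 119).
Squaring chain: 45; never reaches −1, so base 5 is a Miller–Rabin witness that 119 is composite.

45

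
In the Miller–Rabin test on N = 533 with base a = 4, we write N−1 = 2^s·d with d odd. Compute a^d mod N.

533 − 1 = 532 = 2^2 · 133, so d = 133.
4^1 ≡ 4 (mod 533)
4^2 ≡ 4^2 = 16 ≡ 16 (mod 533)
4^4 ≡ 16^2 = 256 ≡ 256 (mod 533)
4^8 ≡ 256^2 = 65536 ≡ 510 (mod 533)
4^16 ≡ 510^2 = 260100 ≡ 529 (mod 533)
4^32 ≡ 529^2 = 279841 ≡ 16 (mod 533)
4^64 ≡ 16^2 = 256 ≡ 256 (mod 533)
4^128 ≡ 256^2 = 65536 ≡ 510 (mod 533)
133 = 128 + 4 + 1 in binary powers of 2.
So 4^133 ≡ 510 · 256 · 4 ≡ 433 (mod 533).
Squaring chain: 433 → 406; never reaches −1, so base 4 is a Miller–Rabin witness that 533 is composite.

433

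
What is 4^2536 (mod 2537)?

317

4^1 ≡ 4 (mod 2537)
4^2 ≡ 4^2 = 16 ≡ 16 (mod 2537)
4^4 ≡ 16^2 = 256 ≡ 256 (mod 2537)
4^8 ≡ 256^2 = 65536 ≡ 2111 (mod 2537)
4^16 ≡ 2111^2 = 4456321 ≡ 1349 (mod 2537)
4^32 ≡ 1349^2 = 1819801 ≡ 772 (mod 2537)
4^64 ≡ 772^2 = 595984 ≡ 2326 (mod 2537)
4^128 ≡ 2326^2 = 5410276 ≡ 1392 (mod 2537)
4^256 ≡ 1392^2 = 1937664 ≡ 1933 (mod 2537)
4^512 ≡ 1933^2 = 3736489 ≡ 2025 (mod 2537)
4^1024 ≡ 2025^2 = 4100625 ≡ 833 (mod 2537)
4^2048 ≡ 833^2 = 693889 ≡ 1288 (mod 2537)
2536 = 2048 + 256 + 128 + 64 + 32 + 8 in binary powers of 2.
So 4^2536 ≡ 1288 · 1933 · 1392 · 2326 · 772 · 2111 ≡ 317 (mod 2537).
Since 317 ≠ 1, base 4 is a Fermat witness: 2537 is composite.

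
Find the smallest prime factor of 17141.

17141 is odd.
Digit sum 14, not divisible by 3.
Ends in 1: not divisible by 5.
7: 17141 = 7·2448 + 5
11: 17141 = 11·1558 + 3
13: 17141 = 13·1318 + 7
17: 17141 = 17·1008 + 5
19: 17141 = 19·902 + 3
23: 17141 = 23·745 + 6
29: 17141 = 29·591 + 2
31: 17141 = 31·552 + 29
37: 17141 = 37·463 + 10
41: 17141 = 41·418 + 3
43: 17141 = 43·398 + 27
47: 17141 = 47·364 + 33
53: 17141 = 53·323 + 22
59: 17141 = 59·290 + 31
61: 17141 = 61·281

61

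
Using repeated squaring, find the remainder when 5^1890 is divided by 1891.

1

5^1 ≡ 5 (mod 1891)
5^2 ≡ 5^2 = 25 ≡ 25 (mod 1891)
5^4 ≡ 25^2 = 625 ≡ 625 (mod 1891)
5^8 ≡ 625^2 = 390625 ≡ 1079 (mod 1891)
5^16 ≡ 1079^2 = 1164241 ≡ 1276 (mod 1891)
5^32 ≡ 1276^2 = 1628176 ≡ 25 (mod 1891)
5^64 ≡ 25^2 = 625 ≡ 625 (mod 1891)
5^128 ≡ 625^2 = 390625 ≡ 1079 (mod 1891)
5^256 ≡ 1079^2 = 1164241 ≡ 1276 (mod 1891)
5^512 ≡ 1276^2 = 1628176 ≡ 25 (mod 1891)
5^1024 ≡ 25^2 = 625 ≡ 625 (mod 1891)
1890 = 1024 + 512 + 256 + 64 + 32 + 2 in binary powers of 2.
So 5^1890 ≡ 625 · 25 · 1276 · 625 · 25 · 25 ≡ 1 (mod 1891).
Since the result is 1, base 5 gives no evidence that 1891 is composite.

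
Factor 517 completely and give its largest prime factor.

517 = 11 · 47
47 is prime.
So 517 = 11 · 47; the largest prime factor is 47.

47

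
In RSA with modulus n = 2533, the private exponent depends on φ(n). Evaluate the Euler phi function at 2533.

2368

Factor: 2533 = 17 · 149.
φ(2533) = (17−1) · (149−1) = 16 · 148 = 2368.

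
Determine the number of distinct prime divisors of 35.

35 = 5 · 7
35 = 5 · 7, which has 2 distinct prime factors.

2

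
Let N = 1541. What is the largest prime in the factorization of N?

67

1541 = 23 · 67
67 is prime.
So 1541 = 23 · 67; the largest prime factor is 67.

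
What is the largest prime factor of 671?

61

671 = 11 · 61
61 is prime.
So 671 = 11 · 61; the largest prime factor is 61.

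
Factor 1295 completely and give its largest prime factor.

1295 = 5 · 259
259 = 7 · 37
37 is prime.
So 1295 = 5 · 7 · 37; the largest prime factor is 37.

37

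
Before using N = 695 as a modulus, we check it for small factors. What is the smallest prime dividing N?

5

695 is odd.
Digit sum 20, not divisible by 3.
Ends in 5: divisible by 5.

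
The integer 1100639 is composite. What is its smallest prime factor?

1100639 is odd.
Digit sum 20, not divisible by 3.
Ends in 9: not divisible by 5.
7: 1100639 = 7·157234 + 1
11: 1100639 = 11·100058 + 1
13: 1100639 = 13·84664 + 7
17: 1100639 = 17·64743 + 8
19: 1100639 = 19·57928 + 7
23: 1100639 = 23·47853 + 20
29: 1100639 = 29·37953 + 2
31: 1100639 = 31·35504 + 15
37: 1100639 = 37·29747

37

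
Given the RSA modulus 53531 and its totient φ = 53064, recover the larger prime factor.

φ(n) = (p−1)(q−1) = n − (p+q) + 1, so p + q = 53531 − 53064 + 1 = 468.
p and q are the roots of t² − 468t + 53531 = 0.
Discriminant: 468² − 4·53531 = 219024 − 214124 = 4900; √4900 = 70.
q = (468 − 70)/2 = 199, p = (468 + 70)/2 = 269.
Check: 199 · 269 = 53531.

269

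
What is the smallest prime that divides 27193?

71

27193 is odd.
Digit sum 22, not divisible by 3.
Ends in 3: not divisible by 5.
7: 27193 = 7·3884 + 5
11: 27193 = 11·2472 + 1
13: 27193 = 13·2091 + 10
17: 27193 = 17·1599 + 10
19: 27193 = 19·1431 + 4
23: 27193 = 23·1182 + 7
29: 27193 = 29·937 + 20
31: 27193 = 31·877 + 6
37: 27193 = 37·734 + 35
41: 27193 = 41·663 + 10
43: 27193 = 43·632 + 17
47: 27193 = 47·578 + 27
53: 27193 = 53·513 + 4
59: 27193 = 59·460 + 53
61: 27193 = 61·445 + 48
67: 27193 = 67·405 + 58
71: 27193 = 71·383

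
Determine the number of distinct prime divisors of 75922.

5

75922 = 2 · 37961
37961 = 7 · 5423
5423 = 11 · 493
493 = 17 · 29
75922 = 2 · 7 · 11 · 17 · 29, which has 5 distinct prime factors.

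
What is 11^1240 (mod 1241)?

1172

11^1 ≡ 11 (mod 1241)
11^2 ≡ 11^2 = 121 ≡ 121 (mod 1241)
11^4 ≡ 121^2 = 14641 ≡ 990 (mod 1241)
11^8 ≡ 990^2 = 980100 ≡ 951 (mod 1241)
11^16 ≡ 951^2 = 904401 ≡ 953 (mod 1241)
11^32 ≡ 953^2 = 908209 ≡ 1038 (mod 1241)
11^64 ≡ 1038^2 = 1077444 ≡ 256 (mod 1241)
11^128 ≡ 256^2 = 65536 ≡ 1004 (mod 1241)
11^256 ≡ 1004^2 = 1008016 ≡ 324 (mod 1241)
11^512 ≡ 324^2 = 104976 ≡ 732 (mod 1241)
11^1024 ≡ 732^2 = 535824 ≡ 953 (mod 1241)
1240 = 1024 + 128 + 64 + 16 + 8 in binary powers of 2.
So 11^1240 ≡ 953 · 1004 · 256 · 953 · 951 ≡ 1172 (mod 1241).
Since 1172 ≠ 1, base 11 is a Fermat witness: 1241 is composite.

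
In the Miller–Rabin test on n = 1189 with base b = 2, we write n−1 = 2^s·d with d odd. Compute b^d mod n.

1189 − 1 = 1188 = 2^2 · 297, so d = 297.
2^1 ≡ 2 (mod 1189)
2^2 ≡ 2^2 = 4 ≡ 4 (mod 1189)
2^4 ≡ 4^2 = 16 ≡ 16 (mod 1189)
2^8 ≡ 16^2 = 256 ≡ 256 (mod 1189)
2^16 ≡ 256^2 = 65536 ≡ 141 (mod 1189)
2^32 ≡ 141^2 = 19881 ≡ 857 (mod 1189)
2^64 ≡ 857^2 = 734449 ≡ 836 (mod 1189)
2^128 ≡ 836^2 = 698896 ≡ 953 (mod 1189)
2^256 ≡ 953^2 = 908209 ≡ 1002 (mod 1189)
297 = 256 + 32 + 8 + 1 in binary powers of 2.
So 2^297 ≡ 1002 · 857 · 256 · 2 ≡ 282 (mod 1189).
Squaring chain: 282 → 1050; never reaches −1, so base 2 is a Miller–Rabin witness that 1189 is composite.

282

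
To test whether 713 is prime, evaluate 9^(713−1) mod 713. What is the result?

289

9^1 ≡ 9 (mod 713)
9^2 ≡ 9^2 = 81 ≡ 81 (mod 713)
9^4 ≡ 81^2 = 6561 ≡ 144 (mod 713)
9^8 ≡ 144^2 = 20736 ≡ 59 (mod 713)
9^16 ≡ 59^2 = 3481 ≡ 629 (mod 713)
9^32 ≡ 629^2 = 395641 ≡ 639 (mod 713)
9^64 ≡ 639^2 = 408321 ≡ 485 (mod 713)
9^128 ≡ 485^2 = 235225 ≡ 648 (mod 713)
9^256 ≡ 648^2 = 419904 ≡ 660 (mod 713)
9^512 ≡ 660^2 = 435600 ≡ 670 (mod 713)
712 = 512 + 128 + 64 + 8 in binary powers of 2.
So 9^712 ≡ 670 · 648 · 485 · 59 ≡ 289 (mod 713).
Since 289 ≠ 1, base 9 is a Fermat witness: 713 is composite.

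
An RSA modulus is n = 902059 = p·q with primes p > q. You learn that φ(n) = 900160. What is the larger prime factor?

φ(n) = (p−1)(q−1) = n − (p+q) + 1, so p + q = 902059 − 900160 + 1 = 1900.
p and q are the roots of t² − 1900t + 902059 = 0.
Discriminant: 1900² − 4·902059 = 3610000 − 3608236 = 1764; √1764 = 42.
q = (1900 − 42)/2 = 929, p = (1900 + 42)/2 = 971.
Check: 929 · 971 = 902059.

971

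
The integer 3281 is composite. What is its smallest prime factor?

3281 is odd.
Digit sum 14, not divisible by 3.
Ends in 1: not divisible by 5.
7: 3281 = 7·468 + 5
11: 3281 = 11·298 + 3
13: 3281 = 13·252 + 5
17: 3281 = 17·193

17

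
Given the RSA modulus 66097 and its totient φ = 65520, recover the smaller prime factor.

φ(n) = (p−1)(q−1) = n − (p+q) + 1, so p + q = 66097 − 65520 + 1 = 578.
p and q are the roots of t² − 578t + 66097 = 0.
Discriminant: 578² − 4·66097 = 334084 − 264388 = 69696; √69696 = 264.
q = (578 − 264)/2 = 157, p = (578 + 264)/2 = 421.
Check: 157 · 421 = 66097.

157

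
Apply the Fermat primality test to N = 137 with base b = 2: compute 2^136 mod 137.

2^1 ≡ 2 (mod 137)
2^2 ≡ 2^2 = 4 ≡ 4 (mod 137)
2^4 ≡ 4^2 = 16 ≡ 16 (mod 137)
2^8 ≡ 16^2 = 256 ≡ 119 (mod 137)
2^16 ≡ 119^2 = 14161 ≡ 50 (mod 137)
2^32 ≡ 50^2 = 2500 ≡ 34 (mod 137)
2^64 ≡ 34^2 = 1156 ≡ 60 (mod 137)
2^128 ≡ 60^2 = 3600 ≡ 38 (mod 137)
136 = 128 + 8 in binary powers of 2.
So 2^136 ≡ 38 · 119 ≡ 1 (mod 137).
Since the result is 1, base 2 gives no evidence that 137 is composite.

1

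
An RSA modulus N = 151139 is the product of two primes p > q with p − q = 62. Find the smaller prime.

Since p = q + 62, we have 151139 = q(q + 62), so q² + 62q − 151139 = 0.
Discriminant: 62² + 4·151139 = 3844 + 604556 = 608400; √608400 = 780.
q = (−62 + 780)/2 = 359, and p = q + 62 = 421.
Check: 359 · 421 = 151139.

359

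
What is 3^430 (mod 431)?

3^1 ≡ 3 (mod 431)
3^2 ≡ 3^2 = 9 ≡ 9 (mod 431)
3^4 ≡ 9^2 = 81 ≡ 81 (mod 431)
3^8 ≡ 81^2 = 6561 ≡ 96 (mod 431)
3^16 ≡ 96^2 = 9216 ≡ 165 (mod 431)
3^32 ≡ 165^2 = 27225 ≡ 72 (mod 431)
3^64 ≡ 72^2 = 5184 ≡ 12 (mod 431)
3^128 ≡ 12^2 = 144 ≡ 144 (mod 431)
3^256 ≡ 144^2 = 20736 ≡ 48 (mod 431)
430 = 256 + 128 + 32 + 8 + 4 + 2 in binary powers of 2.
So 3^430 ≡ 48 · 144 · 72 · 96 · 81 · 9 ≡ 1 (mod 431).
Since the result is 1, base 3 gives no evidence that 431 is composite.

1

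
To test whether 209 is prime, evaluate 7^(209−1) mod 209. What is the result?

64

7^1 ≡ 7 (mod 209)
7^2 ≡ 7^2 = 49 ≡ 49 (mod 209)
7^4 ≡ 49^2 = 2401 ≡ 102 (mod 209)
7^8 ≡ 102^2 = 10404 ≡ 163 (mod 209)
7^16 ≡ 163^2 = 26569 ≡ 26 (mod 209)
7^32 ≡ 26^2 = 676 ≡ 49 (mod 209)
7^64 ≡ 49^2 = 2401 ≡ 102 (mod 209)
7^128 ≡ 102^2 = 10404 ≡ 163 (mod 209)
208 = 128 + 64 + 16 in binary powers of 2.
So 7^208 ≡ 163 · 102 · 26 ≡ 64 (mod 209).
Since 64 ≠ 1, base 7 is a Fermat witness: 209 is composite.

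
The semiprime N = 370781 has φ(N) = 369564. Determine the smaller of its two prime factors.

599

φ(n) = (p−1)(q−1) = n − (p+q) + 1, so p + q = 370781 − 369564 + 1 = 1218.
p and q are the roots of t² − 1218t + 370781 = 0.
Discriminant: 1218² − 4·370781 = 1483524 − 1483124 = 400; √400 = 20.
q = (1218 − 20)/2 = 599, p = (1218 + 20)/2 = 619.
Check: 599 · 619 = 370781.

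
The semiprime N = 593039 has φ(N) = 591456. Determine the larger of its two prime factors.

977

φ(n) = (p−1)(q−1) = n − (p+q) + 1, so p + q = 593039 − 591456 + 1 = 1584.
p and q are the roots of t² − 1584t + 593039 = 0.
Discriminant: 1584² − 4·593039 = 2509056 − 2372156 = 136900; √136900 = 370.
q = (1584 − 370)/2 = 607, p = (1584 + 370)/2 = 977.
Check: 607 · 977 = 593039.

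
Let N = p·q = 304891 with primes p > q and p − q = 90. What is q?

509

Since p = q + 90, we have 304891 = q(q + 90), so q² + 90q − 304891 = 0.
Discriminant: 90² + 4·304891 = 8100 + 1219564 = 1227664; √1227664 = 1108.
q = (−90 + 1108)/2 = 509, and p = q + 90 = 599.
Check: 509 · 599 = 304891.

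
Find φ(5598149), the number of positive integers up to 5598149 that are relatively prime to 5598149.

Factor: 5598149 = 157 · 181 · 197.
φ(5598149) = (157−1) · (181−1) · (197−1) = 156 · 180 · 196 = 5503680.

5503680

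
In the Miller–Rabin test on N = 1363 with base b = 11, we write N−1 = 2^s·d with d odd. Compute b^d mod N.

872

1363 − 1 = 1362 = 2^1 · 681, so d = 681.
11^1 ≡ 11 (mod 1363)
11^2 ≡ 11^2 = 121 ≡ 121 (mod 1363)
11^4 ≡ 121^2 = 14641 ≡ 1011 (mod 1363)
11^8 ≡ 1011^2 = 1022121 ≡ 1234 (mod 1363)
11^16 ≡ 1234^2 = 1522756 ≡ 285 (mod 1363)
11^32 ≡ 285^2 = 81225 ≡ 808 (mod 1363)
11^64 ≡ 808^2 = 652864 ≡ 1350 (mod 1363)
11^128 ≡ 1350^2 = 1822500 ≡ 169 (mod 1363)
11^256 ≡ 169^2 = 28561 ≡ 1301 (mod 1363)
11^512 ≡ 1301^2 = 1692601 ≡ 1118 (mod 1363)
681 = 512 + 128 + 32 + 8 + 1 in binary powers of 2.
So 11^681 ≡ 1118 · 169 · 808 · 1234 · 11 ≡ 872 (mod 1363).
Squaring chain: 872; never reaches −1, so base 11 is a Miller–Rabin witness that 1363 is composite.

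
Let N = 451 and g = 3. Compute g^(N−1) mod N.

419

3^1 ≡ 3 (mod 451)
3^2 ≡ 3^2 = 9 ≡ 9 (mod 451)
3^4 ≡ 9^2 = 81 ≡ 81 (mod 451)
3^8 ≡ 81^2 = 6561 ≡ 247 (mod 451)
3^16 ≡ 247^2 = 61009 ≡ 124 (mod 451)
3^32 ≡ 124^2 = 15376 ≡ 42 (mod 451)
3^64 ≡ 42^2 = 1764 ≡ 411 (mod 451)
3^128 ≡ 411^2 = 168921 ≡ 247 (mod 451)
3^256 ≡ 247^2 = 61009 ≡ 124 (mod 451)
450 = 256 + 128 + 64 + 2 in binary powers of 2.
So 3^450 ≡ 124 · 247 · 411 · 9 ≡ 419 (mod 451).
Since 419 ≠ 1, base 3 is a Fermat witness: 451 is composite.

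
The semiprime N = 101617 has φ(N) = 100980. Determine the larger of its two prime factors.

331

φ(n) = (p−1)(q−1) = n − (p+q) + 1, so p + q = 101617 − 100980 + 1 = 638.
p and q are the roots of t² − 638t + 101617 = 0.
Discriminant: 638² − 4·101617 = 407044 − 406468 = 576; √576 = 24.
q = (638 − 24)/2 = 307, p = (638 + 24)/2 = 331.
Check: 307 · 331 = 101617.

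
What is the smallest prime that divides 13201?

43

13201 is odd.
Digit sum 7, not divisible by 3.
Ends in 1: not divisible by 5.
7: 13201 = 7·1885 + 6
11: 13201 = 11·1200 + 1
13: 13201 = 13·1015 + 6
17: 13201 = 17·776 + 9
19: 13201 = 19·694 + 15
23: 13201 = 23·573 + 22
29: 13201 = 29·455 + 6
31: 13201 = 31·425 + 26
37: 13201 = 37·356 + 29
41: 13201 = 41·321 + 40
43: 13201 = 43·307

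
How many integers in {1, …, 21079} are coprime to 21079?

Factor: 21079 = 107 · 197.
φ(21079) = (107−1) · (197−1) = 106 · 196 = 20776.

20776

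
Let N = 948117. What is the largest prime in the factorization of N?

948117 = 3 · 316039
316039 = 53 · 5963
5963 = 67 · 89
89 is prime.
So 948117 = 3 · 53 · 67 · 89; the largest prime factor is 89.

89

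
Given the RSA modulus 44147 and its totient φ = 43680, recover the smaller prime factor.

131

φ(n) = (p−1)(q−1) = n − (p+q) + 1, so p + q = 44147 − 43680 + 1 = 468.
p and q are the roots of t² − 468t + 44147 = 0.
Discriminant: 468² − 4·44147 = 219024 − 176588 = 42436; √42436 = 206.
q = (468 − 206)/2 = 131, p = (468 + 206)/2 = 337.
Check: 131 · 337 = 44147.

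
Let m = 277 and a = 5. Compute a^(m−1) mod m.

5^1 ≡ 5 (mod 277)
5^2 ≡ 5^2 = 25 ≡ 25 (mod 277)
5^4 ≡ 25^2 = 625 ≡ 71 (mod 277)
5^8 ≡ 71^2 = 5041 ≡ 55 (mod 277)
5^16 ≡ 55^2 = 3025 ≡ 255 (mod 277)
5^32 ≡ 255^2 = 65025 ≡ 207 (mod 277)
5^64 ≡ 207^2 = 42849 ≡ 191 (mod 277)
5^128 ≡ 191^2 = 36481 ≡ 194 (mod 277)
5^256 ≡ 194^2 = 37636 ≡ 241 (mod 277)
276 = 256 + 16 + 4 in binary powers of 2.
So 5^276 ≡ 241 · 255 · 71 ≡ 1 (mod 277).
Since the result is 1, base 5 gives no evidence that 277 is composite.

1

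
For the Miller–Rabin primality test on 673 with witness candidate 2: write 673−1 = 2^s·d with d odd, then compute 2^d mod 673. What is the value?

673 − 1 = 672 = 2^5 · 21, so d = 21.
2^1 ≡ 2 (mod 673)
2^2 ≡ 2^2 = 4 ≡ 4 (mod 673)
2^4 ≡ 4^2 = 16 ≡ 16 (mod 673)
2^8 ≡ 16^2 = 256 ≡ 256 (mod 673)
2^16 ≡ 256^2 = 65536 ≡ 255 (mod 673)
21 = 16 + 4 + 1 in binary powers of 2.
So 2^21 ≡ 255 · 16 · 2 ≡ 84 (mod 673).
Squaring chain: 84 → 326 → 615 → 672 → 1; reaches −1, so base 2 does not prove 673 composite.

84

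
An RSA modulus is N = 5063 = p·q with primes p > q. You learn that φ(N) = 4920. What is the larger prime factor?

φ(n) = (p−1)(q−1) = n − (p+q) + 1, so p + q = 5063 − 4920 + 1 = 144.
p and q are the roots of t² − 144t + 5063 = 0.
Discriminant: 144² − 4·5063 = 20736 − 20252 = 484; √484 = 22.
q = (144 − 22)/2 = 61, p = (144 + 22)/2 = 83.
Check: 61 · 83 = 5063.

83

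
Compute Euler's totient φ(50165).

Factor: 50165 = 5 · 79 · 127.
φ(50165) = (5−1) · (79−1) · (127−1) = 4 · 78 · 126 = 39312.

39312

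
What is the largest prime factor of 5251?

89

5251 = 59 · 89
89 is prime.
So 5251 = 59 · 89; the largest prime factor is 89.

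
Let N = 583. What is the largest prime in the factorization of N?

583 = 11 · 53
53 is prime.
So 583 = 11 · 53; the largest prime factor is 53.

53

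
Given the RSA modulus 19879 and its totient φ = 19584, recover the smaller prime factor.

103

φ(n) = (p−1)(q−1) = n − (p+q) + 1, so p + q = 19879 − 19584 + 1 = 296.
p and q are the roots of t² − 296t + 19879 = 0.
Discriminant: 296² − 4·19879 = 87616 − 79516 = 8100; √8100 = 90.
q = (296 − 90)/2 = 103, p = (296 + 90)/2 = 193.
Check: 103 · 193 = 19879.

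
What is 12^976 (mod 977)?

12^1 ≡ 12 (mod 977)
12^2 ≡ 12^2 = 144 ≡ 144 (mod 977)
12^4 ≡ 144^2 = 20736 ≡ 219 (mod 977)
12^8 ≡ 219^2 = 47961 ≡ 88 (mod 977)
12^16 ≡ 88^2 = 7744 ≡ 905 (mod 977)
12^32 ≡ 905^2 = 819025 ≡ 299 (mod 977)
12^64 ≡ 299^2 = 89401 ≡ 494 (mod 977)
12^128 ≡ 494^2 = 244036 ≡ 763 (mod 977)
12^256 ≡ 763^2 = 582169 ≡ 854 (mod 977)
12^512 ≡ 854^2 = 729316 ≡ 474 (mod 977)
976 = 512 + 256 + 128 + 64 + 16 in binary powers of 2.
So 12^976 ≡ 474 · 854 · 763 · 494 · 905 ≡ 1 (mod 977).
Since the result is 1, base 12 gives no evidence that 977 is composite.

1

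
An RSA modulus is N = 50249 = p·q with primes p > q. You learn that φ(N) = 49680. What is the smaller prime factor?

φ(n) = (p−1)(q−1) = n − (p+q) + 1, so p + q = 50249 − 49680 + 1 = 570.
p and q are the roots of t² − 570t + 50249 = 0.
Discriminant: 570² − 4·50249 = 324900 − 200996 = 123904; √123904 = 352.
q = (570 − 352)/2 = 109, p = (570 + 352)/2 = 461.
Check: 109 · 461 = 50249.

109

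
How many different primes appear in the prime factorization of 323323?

5

323323 = 7 · 46189
46189 = 11 · 4199
4199 = 13 · 323
323 = 17 · 19
323323 = 7 · 11 · 13 · 17 · 19, which has 5 distinct prime factors.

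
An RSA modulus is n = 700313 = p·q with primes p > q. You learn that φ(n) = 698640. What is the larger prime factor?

φ(n) = (p−1)(q−1) = n − (p+q) + 1, so p + q = 700313 − 698640 + 1 = 1674.
p and q are the roots of t² − 1674t + 700313 = 0.
Discriminant: 1674² − 4·700313 = 2802276 − 2801252 = 1024; √1024 = 32.
q = (1674 − 32)/2 = 821, p = (1674 + 32)/2 = 853.
Check: 821 · 853 = 700313.

853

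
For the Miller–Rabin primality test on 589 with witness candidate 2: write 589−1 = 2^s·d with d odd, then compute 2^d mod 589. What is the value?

589 − 1 = 588 = 2^2 · 147, so d = 147.
2^1 ≡ 2 (mod 589)
2^2 ≡ 2^2 = 4 ≡ 4 (mod 589)
2^4 ≡ 4^2 = 16 ≡ 16 (mod 589)
2^8 ≡ 16^2 = 256 ≡ 256 (mod 589)
2^16 ≡ 256^2 = 65536 ≡ 157 (mod 589)
2^32 ≡ 157^2 = 24649 ≡ 500 (mod 589)
2^64 ≡ 500^2 = 250000 ≡ 264 (mod 589)
2^128 ≡ 264^2 = 69696 ≡ 194 (mod 589)
147 = 128 + 16 + 2 + 1 in binary powers of 2.
So 2^147 ≡ 194 · 157 · 4 · 2 ≡ 407 (mod 589).
Squaring chain: 407 → 140; never reaches −1, so base 2 is a Miller–Rabin witness that 589 is composite.

407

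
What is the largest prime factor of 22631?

22631 = 7 · 3233
3233 = 53 · 61
61 is prime.
So 22631 = 7 · 53 · 61; the largest prime factor is 61.

61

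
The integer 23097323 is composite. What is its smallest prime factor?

83

23097323 is odd.
Digit sum 29, not divisible by 3.
Ends in 3: not divisible by 5.
7: 23097323 = 7·3299617 + 4
11: 23097323 = 11·2099756 + 7
13: 23097323 = 13·1776717 + 2
17: 23097323 = 17·1358666 + 1
19: 23097323 = 19·1215648 + 11
23: 23097323 = 23·1004231 + 10
29: 23097323 = 29·796459 + 12
31: 23097323 = 31·745074 + 29
37: 23097323 = 37·624251 + 36
41: 23097323 = 41·563349 + 14
43: 23097323 = 43·537147 + 2
47: 23097323 = 47·491432 + 19
53: 23097323 = 53·435798 + 29
59: 23097323 = 59·391480 + 3
61: 23097323 = 61·378644 + 39
67: 23097323 = 67·344736 + 11
71: 23097323 = 71·325314 + 29
73: 23097323 = 73·316401 + 50
79: 23097323 = 79·292371 + 14
83: 23097323 = 83·278281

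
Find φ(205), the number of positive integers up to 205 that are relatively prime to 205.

Factor: 205 = 5 · 41.
φ(205) = (5−1) · (41−1) = 4 · 40 = 160.

160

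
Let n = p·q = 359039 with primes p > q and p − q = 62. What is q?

569

Since p = q + 62, we have 359039 = q(q + 62), so q² + 62q − 359039 = 0.
Discriminant: 62² + 4·359039 = 3844 + 1436156 = 1440000; √1440000 = 1200.
q = (−62 + 1200)/2 = 569, and p = q + 62 = 631.
Check: 569 · 631 = 359039.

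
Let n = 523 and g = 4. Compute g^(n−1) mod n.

4^1 ≡ 4 (mod 523)
4^2 ≡ 4^2 = 16 ≡ 16 (mod 523)
4^4 ≡ 16^2 = 256 ≡ 256 (mod 523)
4^8 ≡ 256^2 = 65536 ≡ 161 (mod 523)
4^16 ≡ 161^2 = 25921 ≡ 294 (mod 523)
4^32 ≡ 294^2 = 86436 ≡ 141 (mod 523)
4^64 ≡ 141^2 = 19881 ≡ 7 (mod 523)
4^128 ≡ 7^2 = 49 ≡ 49 (mod 523)
4^256 ≡ 49^2 = 2401 ≡ 309 (mod 523)
4^512 ≡ 309^2 = 95481 ≡ 295 (mod 523)
522 = 512 + 8 + 2 in binary powers of 2.
So 4^522 ≡ 295 · 161 · 16 ≡ 1 (mod 523).
Since the result is 1, base 4 gives no evidence that 523 is composite.

1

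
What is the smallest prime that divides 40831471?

97

40831471 is odd.
Digit sum 28, not divisible by 3.
Ends in 1: not divisible by 5.
7: 40831471 = 7·5833067 + 2
11: 40831471 = 11·3711951 + 10
13: 40831471 = 13·3140882 + 5
17: 40831471 = 17·2401851 + 4
19: 40831471 = 19·2149024 + 15
23: 40831471 = 23·1775281 + 8
29: 40831471 = 29·1407981 + 22
31: 40831471 = 31·1317144 + 7
37: 40831471 = 37·1103553 + 10
41: 40831471 = 41·995889 + 22
43: 40831471 = 43·949569 + 4
47: 40831471 = 47·868754 + 33
53: 40831471 = 53·770405 + 6
59: 40831471 = 59·692058 + 49
61: 40831471 = 61·669368 + 23
67: 40831471 = 67·609424 + 63
71: 40831471 = 71·575091 + 10
73: 40831471 = 73·559335 + 16
79: 40831471 = 79·516854 + 5
83: 40831471 = 83·491945 + 36
89: 40831471 = 89·458780 + 51
97: 40831471 = 97·420943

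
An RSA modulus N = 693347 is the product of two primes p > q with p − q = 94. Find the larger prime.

Since p = q + 94, we have 693347 = q(q + 94), so q² + 94q − 693347 = 0.
Discriminant: 94² + 4·693347 = 8836 + 2773388 = 2782224; √2782224 = 1668.
q = (−94 + 1668)/2 = 787, and p = q + 94 = 881.
Check: 787 · 881 = 693347.

881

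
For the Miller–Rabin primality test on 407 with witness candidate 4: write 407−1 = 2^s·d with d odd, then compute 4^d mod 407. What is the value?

284

407 − 1 = 406 = 2^1 · 203, so d = 203.
4^1 ≡ 4 (mod 407)
4^2 ≡ 4^2 = 16 ≡ 16 (mod 407)
4^4 ≡ 16^2 = 256 ≡ 256 (mod 407)
4^8 ≡ 256^2 = 65536 ≡ 9 (mod 407)
4^16 ≡ 9^2 = 81 ≡ 81 (mod 407)
4^32 ≡ 81^2 = 6561 ≡ 49 (mod 407)
4^64 ≡ 49^2 = 2401 ≡ 366 (mod 407)
4^128 ≡ 366^2 = 133956 ≡ 53 (mod 407)
203 = 128 + 64 + 8 + 2 + 1 in binary powers of 2.
So 4^203 ≡ 53 · 366 · 9 · 16 · 4 ≡ 284 (mod 407).
Squaring chain: 284; never reaches −1, so base 4 is a Miller–Rabin witness that 407 is composite.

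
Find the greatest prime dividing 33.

11

33 = 3 · 11
11 is prime.
So 33 = 3 · 11; the largest prime factor is 11.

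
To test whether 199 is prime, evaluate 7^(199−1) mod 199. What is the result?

1

7^1 ≡ 7 (mod 199)
7^2 ≡ 7^2 = 49 ≡ 49 (mod 199)
7^4 ≡ 49^2 = 2401 ≡ 13 (mod 199)
7^8 ≡ 13^2 = 169 ≡ 169 (mod 199)
7^16 ≡ 169^2 = 28561 ≡ 104 (mod 199)
7^32 ≡ 104^2 = 10816 ≡ 70 (mod 199)
7^64 ≡ 70^2 = 4900 ≡ 124 (mod 199)
7^128 ≡ 124^2 = 15376 ≡ 53 (mod 199)
198 = 128 + 64 + 4 + 2 in binary powers of 2.
So 7^198 ≡ 53 · 124 · 13 · 49 ≡ 1 (mod 199).
Since the result is 1, base 7 gives no evidence that 199 is composite.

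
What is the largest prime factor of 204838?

73

204838 = 2 · 102419
102419 = 23 · 4453
4453 = 61 · 73
73 is prime.
So 204838 = 2 · 23 · 61 · 73; the largest prime factor is 73.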